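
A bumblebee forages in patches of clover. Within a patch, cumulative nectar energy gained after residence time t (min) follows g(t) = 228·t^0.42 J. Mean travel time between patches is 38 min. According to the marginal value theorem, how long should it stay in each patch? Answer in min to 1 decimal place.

27.5 min

Maximise g(t)/(T+t): set derivative to zero → g'(t)(T+t) = g(t).
g'(t) = 0.42·228·t^-0.58. Setting 0.42·228·t^-0.58 = 228·t^0.42/(38+t) gives 0.42(38+t) = t, so 0.58·t = 0.42×38.
t* = 0.42×38/0.58 = 27.52 min.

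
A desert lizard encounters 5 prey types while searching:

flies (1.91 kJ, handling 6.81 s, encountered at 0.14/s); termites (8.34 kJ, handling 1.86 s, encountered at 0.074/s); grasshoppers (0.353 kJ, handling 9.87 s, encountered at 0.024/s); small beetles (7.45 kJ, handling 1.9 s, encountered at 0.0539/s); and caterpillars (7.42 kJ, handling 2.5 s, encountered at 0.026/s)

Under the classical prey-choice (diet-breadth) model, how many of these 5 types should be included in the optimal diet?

E/h in descending order: termites 4.48, small beetles 3.92, caterpillars 2.97, flies 0.28, grasshoppers 0.0358 kJ/s. The optimal diet is the largest prefix of this list for which every included type satisfies E_i/h_i > R on the types above it.
Rate on top 1: 0.5425. small beetles: 3.92 > 0.5425 → include.
Rate on top 2: 0.8215. caterpillars: 2.97 > 0.8215 → include.
Rate on top 3: 0.9284. flies: 0.28 < 0.9284 → exclude; stop.
Optimal diet: termites, small beetles, caterpillars — 3 of 5 types.

3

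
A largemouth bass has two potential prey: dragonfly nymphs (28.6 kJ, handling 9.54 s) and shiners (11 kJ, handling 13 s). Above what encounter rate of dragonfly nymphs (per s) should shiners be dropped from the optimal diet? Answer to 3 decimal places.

0.041 per s

Drop shiners once their profitability E₂/h₂ falls below the rate achievable on dragonfly nymphs alone: E₂/h₂ = λE₁/(1 + λh₁).
Solve for λ: λE₁h₂ = E₂(1 + λh₁) → λ(E₁h₂ − E₂h₁) = E₂ → λ = E₂/(E₁h₂ − E₂h₁).
λ = 11/(28.6×13 − 11×9.54) = 11/266.9 = 0.04122 per s.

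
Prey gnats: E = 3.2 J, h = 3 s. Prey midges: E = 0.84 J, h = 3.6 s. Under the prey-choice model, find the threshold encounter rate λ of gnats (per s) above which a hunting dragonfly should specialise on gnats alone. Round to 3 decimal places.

Drop midges once their profitability E₂/h₂ falls below the rate achievable on gnats alone: E₂/h₂ = λE₁/(1 + λh₁).
Solve for λ: λE₁h₂ = E₂(1 + λh₁) → λ(E₁h₂ − E₂h₁) = E₂ → λ = E₂/(E₁h₂ − E₂h₁).
λ = 0.84/(3.2×3.6 − 0.84×3) = 0.84/9 = 0.09333 per s.

0.093 per s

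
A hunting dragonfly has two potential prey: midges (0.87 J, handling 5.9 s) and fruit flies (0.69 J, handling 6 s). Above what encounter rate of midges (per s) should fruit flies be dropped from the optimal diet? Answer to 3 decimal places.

At the threshold, the rate on midges alone equals the profitability of fruit flies: λ·0.87/(1 + λ·5.9) = 0.69/6 = 0.115.
Rearranging, λ(0.87 − 0.115×5.9) = 0.115, so λ = 0.115/0.1915 = 0.6005 per s.

0.601 per s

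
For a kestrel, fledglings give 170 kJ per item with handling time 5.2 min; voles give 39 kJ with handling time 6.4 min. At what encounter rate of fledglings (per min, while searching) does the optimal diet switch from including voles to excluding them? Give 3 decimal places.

0.044 per min

At the threshold, the rate on fledglings alone equals the profitability of voles: λ·170/(1 + λ·5.2) = 39/6.4 = 6.094.
Rearranging, λ(170 − 6.094×5.2) = 6.094, so λ = 6.094/138.3 = 0.04406 per min.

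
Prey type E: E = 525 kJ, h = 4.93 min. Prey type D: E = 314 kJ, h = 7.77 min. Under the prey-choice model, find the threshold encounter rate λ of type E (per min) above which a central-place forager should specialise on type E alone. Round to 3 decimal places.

0.124 per min

The zero-one rule: include type D iff E₂/h₂ > λE₁/(1+λh₁). Equality gives the switch point.
λE₁h₂ = E₂ + λE₂h₁ ⇒ λ = E₂/(E₁h₂ − E₂h₁) = 314/(4079 − 1548) = 0.1241 per min.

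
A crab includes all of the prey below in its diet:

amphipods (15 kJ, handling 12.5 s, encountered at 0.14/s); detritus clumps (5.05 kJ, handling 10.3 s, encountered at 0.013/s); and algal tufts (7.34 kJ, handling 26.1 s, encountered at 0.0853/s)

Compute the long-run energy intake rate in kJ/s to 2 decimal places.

0.55 kJ/s

Energy encountered per unit search time: 0.14×15 + 0.013×5.05 + 0.0853×7.34 = 2.792 kJ/s.
Handling time per unit search time: 0.14×12.5 + 0.013×10.3 + 0.0853×26.1 = 4.11.
Rate = 2.792/(1 + 4.11) = 0.5463 kJ/s.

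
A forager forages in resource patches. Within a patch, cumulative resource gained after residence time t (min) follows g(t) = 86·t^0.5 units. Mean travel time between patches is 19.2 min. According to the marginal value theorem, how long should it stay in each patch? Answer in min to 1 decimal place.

Maximise g(t)/(T+t): set derivative to zero → g'(t)(T+t) = g(t).
g'(t) = 0.5·86·t^-0.5. Setting 0.5·86·t^-0.5 = 86·t^0.5/(19.2+t) gives 0.5(19.2+t) = t, so 0.50·t = 0.5×19.2.
t* = 0.5×19.2/0.50 = 19.2 min.

19.2 min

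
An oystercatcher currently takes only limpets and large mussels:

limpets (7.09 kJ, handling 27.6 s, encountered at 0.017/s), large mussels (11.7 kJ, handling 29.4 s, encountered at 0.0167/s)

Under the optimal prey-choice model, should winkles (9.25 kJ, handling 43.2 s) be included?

On limpets and large mussels alone, R = ΣλE/(1+Σλh) = 0.3159/1.96 = 0.1612 kJ/s.
Profitability of winkles: 9.25/43.2 = 0.2141 kJ/s.
0.2141 > 0.1612, so adding winkles raises the average — include it.

Yes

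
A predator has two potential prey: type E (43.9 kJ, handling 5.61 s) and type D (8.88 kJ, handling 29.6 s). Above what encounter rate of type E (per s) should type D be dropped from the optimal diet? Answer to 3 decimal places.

0.007 per s

The zero-one rule: include type D iff E₂/h₂ > λE₁/(1+λh₁). Equality gives the switch point.
λE₁h₂ = E₂ + λE₂h₁ ⇒ λ = E₂/(E₁h₂ − E₂h₁) = 8.88/(1299 − 49.82) = 0.007106 per s.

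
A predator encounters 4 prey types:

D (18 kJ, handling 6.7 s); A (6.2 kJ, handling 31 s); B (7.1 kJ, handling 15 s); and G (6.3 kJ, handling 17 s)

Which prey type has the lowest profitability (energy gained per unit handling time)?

Profitability E/h (kJ/s): D = 18/6.7 = 2.69, A = 6.2/31 = 0.2, B = 7.1/15 = 0.473, G = 6.3/17 = 0.371.
Ranked: D > B > G > A.

A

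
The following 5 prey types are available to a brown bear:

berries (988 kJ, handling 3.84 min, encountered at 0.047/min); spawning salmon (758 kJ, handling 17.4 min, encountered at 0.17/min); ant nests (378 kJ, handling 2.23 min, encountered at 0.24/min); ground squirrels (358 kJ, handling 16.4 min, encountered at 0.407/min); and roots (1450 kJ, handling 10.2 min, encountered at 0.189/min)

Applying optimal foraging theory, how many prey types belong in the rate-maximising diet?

3

Rank by E/h (kJ/min): berries 257, ant nests 170, roots 142, spawning salmon 43.6, ground squirrels 21.8. Include each in turn until the next type's E/h falls below the running intake rate.
Rate on top 1: 39.34. ant nests: 170 > 39.34 → include.
Rate on top 2: 79.94. roots: 142 > 79.94 → include.
Rate on top 3: 112.9. spawning salmon: 43.6 < 112.9 → exclude; stop.
Optimal diet: berries, ant nests, roots — 3 of 5 types.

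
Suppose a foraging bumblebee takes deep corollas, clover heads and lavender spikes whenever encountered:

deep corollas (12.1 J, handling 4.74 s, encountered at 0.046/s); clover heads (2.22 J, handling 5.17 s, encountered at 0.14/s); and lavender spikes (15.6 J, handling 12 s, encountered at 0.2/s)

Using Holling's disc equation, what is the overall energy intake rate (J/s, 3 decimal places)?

0.918 J/s

R = Σλ_iE_i / (1 + Σλ_ih_i)
Numerator: 0.046×12.1 + 0.14×2.22 + 0.2×15.6 = 3.987
Denominator: 1 + 0.046×4.74 + 0.14×5.17 + 0.2×12 = 4.342
R = 3.987/4.342 = 0.9184 J/s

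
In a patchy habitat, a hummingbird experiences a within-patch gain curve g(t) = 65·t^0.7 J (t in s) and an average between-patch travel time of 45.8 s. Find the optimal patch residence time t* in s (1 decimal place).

106.9 s

Maximise g(t)/(T+t): set derivative to zero → g'(t)(T+t) = g(t).
g'(t) = 0.7·65·t^-0.3. Setting 0.7·65·t^-0.3 = 65·t^0.7/(45.8+t) gives 0.7(45.8+t) = t, so 0.30·t = 0.7×45.8.
t* = 0.7×45.8/0.30 = 106.9 s.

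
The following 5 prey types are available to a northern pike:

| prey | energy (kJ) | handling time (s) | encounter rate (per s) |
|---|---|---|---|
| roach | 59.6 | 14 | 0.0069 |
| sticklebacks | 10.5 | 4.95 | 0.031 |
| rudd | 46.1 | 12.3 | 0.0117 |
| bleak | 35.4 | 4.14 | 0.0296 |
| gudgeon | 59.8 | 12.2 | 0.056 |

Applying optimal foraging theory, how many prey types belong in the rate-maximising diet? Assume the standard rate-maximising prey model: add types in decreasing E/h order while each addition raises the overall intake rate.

4

Rank by E/h (kJ/s): bleak 8.55, gudgeon 4.9, roach 4.26, rudd 3.75, sticklebacks 2.12. Include each in turn until the next type's E/h falls below the running intake rate.
Rate on top 1: 0.9335. gudgeon: 4.9 > 0.9335 → include.
Rate on top 2: 2.435. roach: 4.26 > 2.435 → include.
Rate on top 3: 2.527. rudd: 3.75 > 2.527 → include.
Rate on top 4: 2.613. sticklebacks: 2.12 < 2.613 → exclude; stop.
Optimal diet: bleak, gudgeon, roach, rudd — 4 of 5 types.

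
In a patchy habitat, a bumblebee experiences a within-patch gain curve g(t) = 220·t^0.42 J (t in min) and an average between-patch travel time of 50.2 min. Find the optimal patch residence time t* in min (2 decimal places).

36.35 min

Maximise g(t)/(T+t): set derivative to zero → g'(t)(T+t) = g(t).
g'(t) = 0.42·220·t^-0.58. Setting 0.42·220·t^-0.58 = 220·t^0.42/(50.2+t) gives 0.42(50.2+t) = t, so 0.58·t = 0.42×50.2.
t* = 0.42×50.2/0.58 = 36.35 min.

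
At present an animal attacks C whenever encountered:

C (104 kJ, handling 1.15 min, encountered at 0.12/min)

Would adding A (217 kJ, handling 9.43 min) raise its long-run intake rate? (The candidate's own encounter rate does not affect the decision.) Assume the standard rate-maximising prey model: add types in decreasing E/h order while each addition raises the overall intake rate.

On C alone, R = ΣλE/(1+Σλh) = 12.48/1.138 = 10.97 kJ/min.
Profitability of A: 217/9.43 = 23.01 kJ/min.
Since 23.01 > R, including A increases the long-run rate.

Yes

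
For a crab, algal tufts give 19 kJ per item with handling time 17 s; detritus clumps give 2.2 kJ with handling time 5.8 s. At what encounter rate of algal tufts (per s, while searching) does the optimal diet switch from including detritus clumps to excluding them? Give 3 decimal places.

Drop detritus clumps once their profitability E₂/h₂ falls below the rate achievable on algal tufts alone: E₂/h₂ = λE₁/(1 + λh₁).
Solve for λ: λE₁h₂ = E₂(1 + λh₁) → λ(E₁h₂ − E₂h₁) = E₂ → λ = E₂/(E₁h₂ − E₂h₁).
λ = 2.2/(19×5.8 − 2.2×17) = 2.2/72.8 = 0.03022 per s.

0.030 per s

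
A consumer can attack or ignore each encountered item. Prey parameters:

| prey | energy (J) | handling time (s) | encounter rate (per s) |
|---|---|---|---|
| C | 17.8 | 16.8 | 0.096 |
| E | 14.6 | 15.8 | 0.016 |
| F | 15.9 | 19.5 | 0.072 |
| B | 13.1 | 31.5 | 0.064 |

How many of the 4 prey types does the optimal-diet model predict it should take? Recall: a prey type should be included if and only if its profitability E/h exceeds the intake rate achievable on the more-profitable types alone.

E/h in descending order: C 1.06, E 0.924, F 0.815, B 0.416 J/s. The optimal diet is the largest prefix of this list for which every included type satisfies E_i/h_i > R on the types above it.
Rate on top 1: 0.654. E: 0.924 > 0.654 → include.
Rate on top 2: 0.6778. F: 0.815 > 0.6778 → include.
Rate on top 3: 0.7231. B: 0.416 < 0.7231 → exclude; stop.
Optimal diet: C, E, F — 3 of 4 types.

3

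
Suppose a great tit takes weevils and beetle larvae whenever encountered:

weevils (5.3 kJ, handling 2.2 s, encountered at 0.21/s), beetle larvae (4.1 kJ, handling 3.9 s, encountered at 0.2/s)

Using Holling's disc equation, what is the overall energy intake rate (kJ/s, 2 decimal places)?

0.86 kJ/s

R = Σλ_iE_i / (1 + Σλ_ih_i)
Numerator: 0.21×5.3 + 0.2×4.1 = 1.933
Denominator: 1 + 0.21×2.2 + 0.2×3.9 = 2.242
R = 1.933/2.242 = 0.8622 kJ/s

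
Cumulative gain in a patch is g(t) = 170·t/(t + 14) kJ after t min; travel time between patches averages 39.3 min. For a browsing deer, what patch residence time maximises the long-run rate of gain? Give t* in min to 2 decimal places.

Maximise g(t)/(T+t): set derivative to zero → g'(t)(T+t) = g(t).
g'(t) = 170·14/(t + 14)². Setting 170·14/(t+14)² = 170t/[(t+14)(39.3+t)] gives 14(39.3+t) = t(t+14), so t² = 14×39.3 = 550.2.
t* = √550.2 = 23.46 min.

23.46 min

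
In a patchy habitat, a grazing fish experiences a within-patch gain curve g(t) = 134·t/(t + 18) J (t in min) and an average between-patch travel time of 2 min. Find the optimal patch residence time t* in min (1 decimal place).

Optimal t* satisfies g'(t*) = g(t*)/(T + t*).
g'(t) = 134·18/(t + 18)². Setting 134·18/(t+18)² = 134t/[(t+18)(2+t)] gives 18(2+t) = t(t+18), so t² = 18×2 = 36.
t* = √36 = 6 min.

6.0 min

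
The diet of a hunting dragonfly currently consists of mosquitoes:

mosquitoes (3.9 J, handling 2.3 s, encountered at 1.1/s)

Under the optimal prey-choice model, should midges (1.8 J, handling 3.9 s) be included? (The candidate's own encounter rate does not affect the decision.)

No

Intake rate on the current diet: R = (1.1×3.9) / (1 + 1.1×2.3) = 4.29/3.53 = 1.215 J/s.
Profitability of midges: 1.8/3.9 = 0.4615 J/s.
0.4615 < 1.215, so adding midges would lower the average — exclude it.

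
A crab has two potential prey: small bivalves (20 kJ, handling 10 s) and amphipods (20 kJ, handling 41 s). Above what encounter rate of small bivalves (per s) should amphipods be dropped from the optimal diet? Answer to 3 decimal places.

Drop amphipods once their profitability E₂/h₂ falls below the rate achievable on small bivalves alone: E₂/h₂ = λE₁/(1 + λh₁).
Solve for λ: λE₁h₂ = E₂(1 + λh₁) → λ(E₁h₂ − E₂h₁) = E₂ → λ = E₂/(E₁h₂ − E₂h₁).
λ = 20/(20×41 − 20×10) = 20/620 = 0.03226 per s.

0.032 per s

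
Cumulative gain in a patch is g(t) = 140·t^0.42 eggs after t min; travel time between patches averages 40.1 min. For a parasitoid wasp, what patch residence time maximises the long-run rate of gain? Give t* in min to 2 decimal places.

29.04 min

Optimal t* satisfies g'(t*) = g(t*)/(T + t*).
g'(t) = 0.42·140·t^-0.58. Setting 0.42·140·t^-0.58 = 140·t^0.42/(40.1+t) gives 0.42(40.1+t) = t, so 0.58·t = 0.42×40.1.
t* = 0.42×40.1/0.58 = 29.04 min.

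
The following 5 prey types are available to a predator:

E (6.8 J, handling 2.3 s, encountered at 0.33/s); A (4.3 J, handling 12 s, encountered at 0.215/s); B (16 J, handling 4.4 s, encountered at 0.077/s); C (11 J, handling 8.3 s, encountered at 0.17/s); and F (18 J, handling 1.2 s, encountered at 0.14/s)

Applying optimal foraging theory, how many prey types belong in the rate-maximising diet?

E/h in descending order: F 15, B 3.64, E 2.96, C 1.33, A 0.358 J/s. The optimal diet is the largest prefix of this list for which every included type satisfies E_i/h_i > R on the types above it.
Rate on top 1: 2.158. B: 3.64 > 2.158 → include.
Rate on top 2: 2.49. E: 2.96 > 2.49 → include.
Rate on top 3: 2.646. C: 1.33 < 2.646 → exclude; stop.
Optimal diet: F, B, E — 3 of 5 types.

3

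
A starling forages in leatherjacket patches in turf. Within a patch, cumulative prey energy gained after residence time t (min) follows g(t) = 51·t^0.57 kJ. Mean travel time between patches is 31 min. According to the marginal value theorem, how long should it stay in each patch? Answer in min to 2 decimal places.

41.09 min

Maximise g(t)/(T+t): set derivative to zero → g'(t)(T+t) = g(t).
g'(t) = 0.57·51·t^-0.43. Setting 0.57·51·t^-0.43 = 51·t^0.57/(31+t) gives 0.57(31+t) = t, so 0.43·t = 0.57×31.
t* = 0.57×31/0.43 = 41.09 min.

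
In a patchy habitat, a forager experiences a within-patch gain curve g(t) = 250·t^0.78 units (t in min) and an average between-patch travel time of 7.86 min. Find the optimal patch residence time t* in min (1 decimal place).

Optimal t* satisfies g'(t*) = g(t*)/(T + t*).
g'(t) = 0.78·250·t^-0.22. Setting 0.78·250·t^-0.22 = 250·t^0.78/(7.86+t) gives 0.78(7.86+t) = t, so 0.22·t = 0.78×7.86.
t* = 0.78×7.86/0.22 = 27.87 min.

27.9 min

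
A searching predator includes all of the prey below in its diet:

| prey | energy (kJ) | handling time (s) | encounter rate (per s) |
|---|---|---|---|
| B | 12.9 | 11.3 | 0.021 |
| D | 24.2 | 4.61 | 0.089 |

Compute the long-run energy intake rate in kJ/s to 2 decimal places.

R = (0.021×12.9 + 0.089×24.2) / (1 + 0.021×11.3 + 0.089×4.61) = 2.425/1.648 = 1.472 kJ/s.

1.47 kJ/s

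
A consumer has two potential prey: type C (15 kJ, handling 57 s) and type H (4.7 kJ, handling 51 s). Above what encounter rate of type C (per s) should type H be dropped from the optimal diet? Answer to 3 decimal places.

0.009 per s

Drop type H once their profitability E₂/h₂ falls below the rate achievable on type C alone: E₂/h₂ = λE₁/(1 + λh₁).
Solve for λ: λE₁h₂ = E₂(1 + λh₁) → λ(E₁h₂ − E₂h₁) = E₂ → λ = E₂/(E₁h₂ − E₂h₁).
λ = 4.7/(15×51 − 4.7×57) = 4.7/497.1 = 0.009455 per s.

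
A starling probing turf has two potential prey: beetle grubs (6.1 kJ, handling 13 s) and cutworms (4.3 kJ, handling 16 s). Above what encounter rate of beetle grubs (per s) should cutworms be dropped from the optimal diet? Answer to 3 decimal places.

0.103 per s

At the threshold, the rate on beetle grubs alone equals the profitability of cutworms: λ·6.1/(1 + λ·13) = 4.3/16 = 0.2687.
Rearranging, λ(6.1 − 0.2687×13) = 0.2687, so λ = 0.2687/2.606 = 0.1031 per s.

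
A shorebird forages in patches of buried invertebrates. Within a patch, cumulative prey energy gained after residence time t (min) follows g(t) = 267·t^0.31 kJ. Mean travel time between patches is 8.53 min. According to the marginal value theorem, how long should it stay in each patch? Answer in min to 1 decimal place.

3.8 min

By the marginal value theorem, leave when the instantaneous gain rate g'(t) equals the habitat-wide average g(t)/(T + t).
g'(t) = 0.31·267·t^-0.69. Setting 0.31·267·t^-0.69 = 267·t^0.31/(8.53+t) gives 0.31(8.53+t) = t, so 0.69·t = 0.31×8.53.
t* = 0.31×8.53/0.69 = 3.832 min.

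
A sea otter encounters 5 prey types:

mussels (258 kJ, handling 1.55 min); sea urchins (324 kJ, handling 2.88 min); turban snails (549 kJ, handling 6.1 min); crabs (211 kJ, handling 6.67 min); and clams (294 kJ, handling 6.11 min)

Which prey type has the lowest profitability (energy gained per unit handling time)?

crabs

In descending order of E/h:
mussels: 258/1.55 = 166 kJ/min
sea urchins: 324/2.88 = 112 kJ/min
turban snails: 549/6.1 = 90 kJ/min
clams: 294/6.11 = 48.1 kJ/min
crabs: 211/6.67 = 31.6 kJ/min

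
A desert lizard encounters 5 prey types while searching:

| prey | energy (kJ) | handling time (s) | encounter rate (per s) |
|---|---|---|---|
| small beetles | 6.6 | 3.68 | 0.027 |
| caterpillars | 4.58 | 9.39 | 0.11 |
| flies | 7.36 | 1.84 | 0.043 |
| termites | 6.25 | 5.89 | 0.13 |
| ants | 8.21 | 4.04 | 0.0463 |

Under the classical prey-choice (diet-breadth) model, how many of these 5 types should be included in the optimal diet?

4

Rank by E/h (kJ/s): flies 4, ants 2.03, small beetles 1.79, termites 1.06, caterpillars 0.488. Include each in turn until the next type's E/h falls below the running intake rate.
Rate on top 1: 0.2933. ants: 2.03 > 0.2933 → include.
Rate on top 2: 0.5502. small beetles: 1.79 > 0.5502 → include.
Rate on top 3: 0.6406. termites: 1.06 > 0.6406 → include.
Rate on top 4: 0.7917. caterpillars: 0.488 < 0.7917 → exclude; stop.
Optimal diet: flies, ants, small beetles, termites — 4 of 5 types.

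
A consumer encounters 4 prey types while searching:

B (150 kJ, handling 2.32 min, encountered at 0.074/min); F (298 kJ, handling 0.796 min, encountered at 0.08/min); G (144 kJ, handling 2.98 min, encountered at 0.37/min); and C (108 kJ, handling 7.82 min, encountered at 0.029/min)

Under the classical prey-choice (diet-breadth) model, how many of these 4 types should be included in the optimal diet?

Rank by E/h (kJ/min): F 374, B 64.7, G 48.3, C 13.8. Include each in turn until the next type's E/h falls below the running intake rate.
Rate on top 1: 22.41. B: 64.7 > 22.41 → include.
Rate on top 2: 28.28. G: 48.3 > 28.28 → include.
Rate on top 3: 37.73. C: 13.8 < 37.73 → exclude; stop.
Optimal diet: F, B, G — 3 of 4 types.

3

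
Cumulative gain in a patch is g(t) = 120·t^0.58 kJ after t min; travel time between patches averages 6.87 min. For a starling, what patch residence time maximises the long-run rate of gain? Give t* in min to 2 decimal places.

9.49 min

Maximise g(t)/(T+t): set derivative to zero → g'(t)(T+t) = g(t).
g'(t) = 0.58·120·t^-0.42. Setting 0.58·120·t^-0.42 = 120·t^0.58/(6.87+t) gives 0.58(6.87+t) = t, so 0.42·t = 0.58×6.87.
t* = 0.58×6.87/0.42 = 9.487 min.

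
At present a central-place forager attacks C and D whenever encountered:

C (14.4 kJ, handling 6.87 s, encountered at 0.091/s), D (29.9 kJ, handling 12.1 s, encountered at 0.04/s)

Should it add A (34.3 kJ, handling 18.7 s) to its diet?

Yes

Intake rate on the current diet: R = (0.091×14.4 + 0.04×29.9) / (1 + 0.091×6.87 + 0.04×12.1) = 2.506/2.109 = 1.188 kJ/s.
Profitability of A: 34.3/18.7 = 1.834 kJ/s.
Since 1.834 > R, including A increases the long-run rate.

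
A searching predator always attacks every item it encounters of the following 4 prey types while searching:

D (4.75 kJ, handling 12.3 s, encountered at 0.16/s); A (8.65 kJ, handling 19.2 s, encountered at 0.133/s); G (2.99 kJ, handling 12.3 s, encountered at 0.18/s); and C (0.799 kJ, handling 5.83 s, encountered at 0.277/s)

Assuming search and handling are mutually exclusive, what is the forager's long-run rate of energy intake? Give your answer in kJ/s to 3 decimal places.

0.286 kJ/s

R = (0.16×4.75 + 0.133×8.65 + 0.18×2.99 + 0.277×0.799) / (1 + 0.16×12.3 + 0.133×19.2 + 0.18×12.3 + 0.277×5.83) = 2.67/9.351 = 0.2855 kJ/s.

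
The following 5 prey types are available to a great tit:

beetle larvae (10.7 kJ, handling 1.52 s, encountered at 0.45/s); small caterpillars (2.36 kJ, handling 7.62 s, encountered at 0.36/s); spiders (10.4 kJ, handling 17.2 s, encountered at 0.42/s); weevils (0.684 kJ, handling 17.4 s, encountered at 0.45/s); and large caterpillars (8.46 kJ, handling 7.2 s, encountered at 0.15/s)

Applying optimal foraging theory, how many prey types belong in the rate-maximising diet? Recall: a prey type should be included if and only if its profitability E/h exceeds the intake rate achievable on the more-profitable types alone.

Rank by E/h (kJ/s): beetle larvae 7.04, large caterpillars 1.18, spiders 0.605, small caterpillars 0.31, weevils 0.0393. Include each in turn until the next type's E/h falls below the running intake rate.
Rate on top 1: 2.859. large caterpillars: 1.18 < 2.859 → exclude; stop.
Optimal diet: beetle larvae — 1 of 5 types.

1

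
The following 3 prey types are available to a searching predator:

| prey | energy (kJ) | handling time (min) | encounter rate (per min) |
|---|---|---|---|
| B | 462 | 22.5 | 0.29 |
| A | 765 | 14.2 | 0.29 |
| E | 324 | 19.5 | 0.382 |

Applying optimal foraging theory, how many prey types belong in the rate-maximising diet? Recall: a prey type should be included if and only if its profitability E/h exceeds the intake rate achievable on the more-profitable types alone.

1

Rank by E/h (kJ/min): A 53.9, B 20.5, E 16.6. Include each in turn until the next type's E/h falls below the running intake rate.
Rate on top 1: 43.35. B: 20.5 < 43.35 → exclude; stop.
Optimal diet: A — 1 of 3 types.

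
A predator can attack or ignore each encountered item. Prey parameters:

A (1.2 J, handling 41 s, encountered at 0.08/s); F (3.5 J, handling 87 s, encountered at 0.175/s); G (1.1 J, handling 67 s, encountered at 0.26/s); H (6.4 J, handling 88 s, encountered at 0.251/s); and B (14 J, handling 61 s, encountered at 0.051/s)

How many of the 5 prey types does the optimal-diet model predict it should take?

1

Rank by E/h (J/s): B 0.23, H 0.0727, F 0.0402, A 0.0293, G 0.0164. Include each in turn until the next type's E/h falls below the running intake rate.
Rate on top 1: 0.1737. H: 0.0727 < 0.1737 → exclude; stop.
Optimal diet: B — 1 of 5 types.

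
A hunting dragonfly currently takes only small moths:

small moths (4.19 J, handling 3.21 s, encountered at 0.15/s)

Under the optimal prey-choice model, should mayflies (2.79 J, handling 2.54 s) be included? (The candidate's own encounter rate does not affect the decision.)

Intake rate on the current diet: R = (0.15×4.19) / (1 + 0.15×3.21) = 0.6285/1.482 = 0.4242 J/s.
mayflies: E/h = 2.79/2.54 = 1.098 J/s.
Since 1.098 > R, including mayflies increases the long-run rate.

Yes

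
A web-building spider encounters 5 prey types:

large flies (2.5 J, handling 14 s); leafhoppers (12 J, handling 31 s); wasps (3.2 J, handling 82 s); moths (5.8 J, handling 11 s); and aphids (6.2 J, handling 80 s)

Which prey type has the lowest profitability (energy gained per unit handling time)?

wasps

Profitability E/h (J/s): large flies = 2.5/14 = 0.179, leafhoppers = 12/31 = 0.387, wasps = 3.2/82 = 0.039, moths = 5.8/11 = 0.527, aphids = 6.2/80 = 0.0775.
Ranked: moths > leafhoppers > large flies > aphids > wasps.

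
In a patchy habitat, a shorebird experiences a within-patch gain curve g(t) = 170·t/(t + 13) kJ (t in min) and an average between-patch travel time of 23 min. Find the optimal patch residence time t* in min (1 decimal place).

17.3 min

Optimal t* satisfies g'(t*) = g(t*)/(T + t*).
g'(t) = 170·13/(t + 13)². Setting 170·13/(t+13)² = 170t/[(t+13)(23+t)] gives 13(23+t) = t(t+13), so t² = 13×23 = 299.
t* = √299 = 17.29 min.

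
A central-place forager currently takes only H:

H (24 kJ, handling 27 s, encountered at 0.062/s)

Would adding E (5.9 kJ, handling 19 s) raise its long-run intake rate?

On H alone, R = ΣλE/(1+Σλh) = 1.488/2.674 = 0.5565 kJ/s.
E: E/h = 5.9/19 = 0.3105 kJ/s.
Since 0.3105 < R, time spent handling E is better spent searching.

No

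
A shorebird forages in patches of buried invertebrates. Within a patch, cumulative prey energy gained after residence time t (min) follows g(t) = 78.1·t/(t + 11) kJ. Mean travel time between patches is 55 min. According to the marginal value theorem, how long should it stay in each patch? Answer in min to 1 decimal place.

24.6 min

Optimal t* satisfies g'(t*) = g(t*)/(T + t*).
g'(t) = 78.1·11/(t + 11)². Setting 78.1·11/(t+11)² = 78.1t/[(t+11)(55+t)] gives 11(55+t) = t(t+11), so t² = 11×55 = 605.
t* = √605 = 24.6 min.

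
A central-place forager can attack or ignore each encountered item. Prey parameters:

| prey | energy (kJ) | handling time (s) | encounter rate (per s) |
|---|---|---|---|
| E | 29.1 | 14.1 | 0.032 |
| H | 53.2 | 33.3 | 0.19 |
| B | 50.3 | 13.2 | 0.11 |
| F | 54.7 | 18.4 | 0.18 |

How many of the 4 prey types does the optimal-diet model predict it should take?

Profitabilities (E/h, kJ/s): B 3.81, F 2.97, E 2.06, H 1.6. Add prey in this order while the next type's profitability exceeds the intake rate on those already taken.
Rate on top 1: 2.257. F: 2.97 > 2.257 → include.
Rate on top 2: 2.668. E: 2.06 < 2.668 → exclude; stop.
Optimal diet: B, F — 2 of 4 types.

2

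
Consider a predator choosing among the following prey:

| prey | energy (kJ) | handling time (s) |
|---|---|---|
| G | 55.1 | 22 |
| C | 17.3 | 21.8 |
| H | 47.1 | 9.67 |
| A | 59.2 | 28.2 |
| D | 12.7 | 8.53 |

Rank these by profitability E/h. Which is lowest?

C

Profitability E/h (kJ/s): G = 55.1/22 = 2.5, C = 17.3/21.8 = 0.794, H = 47.1/9.67 = 4.87, A = 59.2/28.2 = 2.1, D = 12.7/8.53 = 1.49.
Ranked: H > G > A > D > C.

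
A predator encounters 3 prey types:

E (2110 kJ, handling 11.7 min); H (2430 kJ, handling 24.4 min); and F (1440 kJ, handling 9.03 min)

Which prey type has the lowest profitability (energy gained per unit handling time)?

In descending order of E/h:
E: 2110/11.7 = 180 kJ/min
F: 1440/9.03 = 159 kJ/min
H: 2430/24.4 = 99.6 kJ/min

H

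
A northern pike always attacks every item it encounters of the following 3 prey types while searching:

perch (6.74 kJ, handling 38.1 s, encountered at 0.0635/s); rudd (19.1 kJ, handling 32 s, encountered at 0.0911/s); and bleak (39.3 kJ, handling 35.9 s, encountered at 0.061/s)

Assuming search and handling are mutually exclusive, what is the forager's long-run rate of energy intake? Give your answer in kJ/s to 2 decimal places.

0.54 kJ/s

R = Σλ_iE_i / (1 + Σλ_ih_i)
Numerator: 0.0635×6.74 + 0.0911×19.1 + 0.061×39.3 = 4.565
Denominator: 1 + 0.0635×38.1 + 0.0911×32 + 0.061×35.9 = 8.524
R = 4.565/8.524 = 0.5356 kJ/s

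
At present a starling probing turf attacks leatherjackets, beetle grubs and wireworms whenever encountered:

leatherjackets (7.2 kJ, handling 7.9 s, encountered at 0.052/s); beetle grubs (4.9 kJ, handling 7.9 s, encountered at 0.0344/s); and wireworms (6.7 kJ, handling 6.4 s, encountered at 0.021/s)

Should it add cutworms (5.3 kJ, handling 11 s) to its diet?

Yes

Intake rate on the current diet: R = (0.052×7.2 + 0.0344×4.9 + 0.021×6.7) / (1 + 0.052×7.9 + 0.0344×7.9 + 0.021×6.4) = 0.6837/1.817 = 0.3763 kJ/s.
Profitability of cutworms: 5.3/11 = 0.4818 kJ/s.
Since 0.4818 > R, including cutworms increases the long-run rate.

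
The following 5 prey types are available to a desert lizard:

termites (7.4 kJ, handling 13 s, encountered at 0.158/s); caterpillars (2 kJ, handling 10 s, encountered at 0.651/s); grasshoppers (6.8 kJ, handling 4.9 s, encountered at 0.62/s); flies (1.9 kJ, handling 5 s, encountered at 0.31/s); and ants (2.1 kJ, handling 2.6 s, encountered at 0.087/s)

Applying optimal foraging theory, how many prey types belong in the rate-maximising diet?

Profitabilities (E/h, kJ/s): grasshoppers 1.39, ants 0.808, termites 0.569, flies 0.38, caterpillars 0.2. Add prey in this order while the next type's profitability exceeds the intake rate on those already taken.
Rate on top 1: 1.044. ants: 0.808 < 1.044 → exclude; stop.
Optimal diet: grasshoppers — 1 of 5 types.

1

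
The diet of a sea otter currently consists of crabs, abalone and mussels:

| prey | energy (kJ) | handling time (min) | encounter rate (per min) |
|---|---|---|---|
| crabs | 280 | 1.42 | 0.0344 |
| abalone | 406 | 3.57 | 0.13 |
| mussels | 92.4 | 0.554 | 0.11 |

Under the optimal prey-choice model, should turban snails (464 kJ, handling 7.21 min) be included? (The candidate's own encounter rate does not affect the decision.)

Intake rate on the current diet: R = (0.0344×280 + 0.13×406 + 0.11×92.4) / (1 + 0.0344×1.42 + 0.13×3.57 + 0.11×0.554) = 72.58/1.574 = 46.11 kJ/min.
turban snails: E/h = 464/7.21 = 64.36 kJ/min.
Since 64.36 > R, including turban snails increases the long-run rate.

Yes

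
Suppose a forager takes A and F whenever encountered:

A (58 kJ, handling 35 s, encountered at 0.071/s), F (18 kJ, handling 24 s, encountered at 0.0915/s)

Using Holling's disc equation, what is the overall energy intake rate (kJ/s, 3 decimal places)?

1.015 kJ/s

R = (0.071×58 + 0.0915×18) / (1 + 0.071×35 + 0.0915×24) = 5.765/5.681 = 1.015 kJ/s.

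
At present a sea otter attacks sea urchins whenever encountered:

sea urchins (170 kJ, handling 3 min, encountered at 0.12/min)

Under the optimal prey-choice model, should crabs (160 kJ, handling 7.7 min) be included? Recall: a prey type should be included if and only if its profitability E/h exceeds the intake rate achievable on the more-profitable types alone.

Current rate: (0.12×170)/(1 + 0.12×3) = 15 kJ/min.
crabs: E/h = 160/7.7 = 20.78 kJ/min.
20.78 > 15, so adding crabs raises the average — include it.

Yes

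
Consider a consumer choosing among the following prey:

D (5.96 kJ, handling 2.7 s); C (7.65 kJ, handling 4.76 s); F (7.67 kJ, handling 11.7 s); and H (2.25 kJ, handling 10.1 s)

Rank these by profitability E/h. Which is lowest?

H

Profitability E/h (kJ/s): D = 5.96/2.7 = 2.21, C = 7.65/4.76 = 1.61, F = 7.67/11.7 = 0.656, H = 2.25/10.1 = 0.223.
Ranked: D > C > F > H.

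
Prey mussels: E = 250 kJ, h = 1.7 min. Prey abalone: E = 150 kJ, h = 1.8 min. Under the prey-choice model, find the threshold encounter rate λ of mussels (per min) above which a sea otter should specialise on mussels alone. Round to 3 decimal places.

0.769 per min

At the threshold, the rate on mussels alone equals the profitability of abalone: λ·250/(1 + λ·1.7) = 150/1.8 = 83.33.
Rearranging, λ(250 − 83.33×1.7) = 83.33, so λ = 83.33/108.3 = 0.7692 per min.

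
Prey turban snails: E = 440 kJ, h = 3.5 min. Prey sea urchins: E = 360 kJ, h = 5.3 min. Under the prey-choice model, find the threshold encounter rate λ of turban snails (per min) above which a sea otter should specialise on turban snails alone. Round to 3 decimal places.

0.336 per min

At the threshold, the rate on turban snails alone equals the profitability of sea urchins: λ·440/(1 + λ·3.5) = 360/5.3 = 67.92.
Rearranging, λ(440 − 67.92×3.5) = 67.92, so λ = 67.92/202.3 = 0.3358 per min.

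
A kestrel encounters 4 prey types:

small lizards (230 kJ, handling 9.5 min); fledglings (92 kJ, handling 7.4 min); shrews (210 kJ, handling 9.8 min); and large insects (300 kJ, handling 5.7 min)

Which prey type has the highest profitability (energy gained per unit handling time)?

large insects

In descending order of E/h:
large insects: 300/5.7 = 52.6 kJ/min
small lizards: 230/9.5 = 24.2 kJ/min
shrews: 210/9.8 = 21.4 kJ/min
fledglings: 92/7.4 = 12.4 kJ/min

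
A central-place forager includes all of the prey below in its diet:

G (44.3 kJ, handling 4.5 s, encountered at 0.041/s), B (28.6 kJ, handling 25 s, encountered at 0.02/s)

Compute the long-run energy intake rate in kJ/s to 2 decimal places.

R = Σλ_iE_i / (1 + Σλ_ih_i)
Numerator: 0.041×44.3 + 0.02×28.6 = 2.388
Denominator: 1 + 0.041×4.5 + 0.02×25 = 1.684
R = 2.388/1.684 = 1.418 kJ/s

1.42 kJ/s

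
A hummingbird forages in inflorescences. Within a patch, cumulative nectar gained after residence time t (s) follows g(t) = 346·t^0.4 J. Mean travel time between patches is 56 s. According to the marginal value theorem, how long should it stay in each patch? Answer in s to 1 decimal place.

By the marginal value theorem, leave when the instantaneous gain rate g'(t) equals the habitat-wide average g(t)/(T + t).
g'(t) = 0.4·346·t^-0.6. Setting 0.4·346·t^-0.6 = 346·t^0.4/(56+t) gives 0.4(56+t) = t, so 0.60·t = 0.4×56.
t* = 0.4×56/0.60 = 37.33 s.

37.3 s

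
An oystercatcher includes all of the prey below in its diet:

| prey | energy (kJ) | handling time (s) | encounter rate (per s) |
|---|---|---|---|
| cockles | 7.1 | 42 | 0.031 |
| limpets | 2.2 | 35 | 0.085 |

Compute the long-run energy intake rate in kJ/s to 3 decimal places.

Energy encountered per unit search time: 0.031×7.1 + 0.085×2.2 = 0.4071 kJ/s.
Handling time per unit search time: 0.031×42 + 0.085×35 = 4.277.
Rate = 0.4071/(1 + 4.277) = 0.07715 kJ/s.

0.077 kJ/s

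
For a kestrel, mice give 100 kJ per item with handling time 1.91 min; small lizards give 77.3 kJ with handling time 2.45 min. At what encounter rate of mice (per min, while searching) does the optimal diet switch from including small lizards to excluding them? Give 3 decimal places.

At the threshold, the rate on mice alone equals the profitability of small lizards: λ·100/(1 + λ·1.91) = 77.3/2.45 = 31.55.
Rearranging, λ(100 − 31.55×1.91) = 31.55, so λ = 31.55/39.74 = 0.794 per min.

0.794 per min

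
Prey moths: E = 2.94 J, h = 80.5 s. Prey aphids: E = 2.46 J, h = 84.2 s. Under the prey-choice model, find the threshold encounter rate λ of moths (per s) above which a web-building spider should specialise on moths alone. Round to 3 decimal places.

At the threshold, the rate on moths alone equals the profitability of aphids: λ·2.94/(1 + λ·80.5) = 2.46/84.2 = 0.02922.
Rearranging, λ(2.94 − 0.02922×80.5) = 0.02922, so λ = 0.02922/0.5881 = 0.04968 per s.

0.050 per s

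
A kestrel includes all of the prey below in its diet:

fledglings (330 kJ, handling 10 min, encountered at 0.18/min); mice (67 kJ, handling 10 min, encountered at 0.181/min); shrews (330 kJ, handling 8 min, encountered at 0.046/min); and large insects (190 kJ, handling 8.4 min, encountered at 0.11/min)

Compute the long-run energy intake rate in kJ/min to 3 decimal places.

18.232 kJ/min

R = Σλ_iE_i / (1 + Σλ_ih_i)
Numerator: 0.18×330 + 0.181×67 + 0.046×330 + 0.11×190 = 107.6
Denominator: 1 + 0.18×10 + 0.181×10 + 0.046×8 + 0.11×8.4 = 5.902
R = 107.6/5.902 = 18.23 kJ/min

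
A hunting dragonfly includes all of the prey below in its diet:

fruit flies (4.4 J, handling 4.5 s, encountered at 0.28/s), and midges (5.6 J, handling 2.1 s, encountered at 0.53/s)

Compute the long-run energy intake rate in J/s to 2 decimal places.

R = (0.28×4.4 + 0.53×5.6) / (1 + 0.28×4.5 + 0.53×2.1) = 4.2/3.373 = 1.245 J/s.

1.25 J/s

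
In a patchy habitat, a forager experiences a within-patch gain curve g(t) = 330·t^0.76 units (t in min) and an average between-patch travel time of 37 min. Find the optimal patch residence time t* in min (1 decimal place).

117.2 min

Maximise g(t)/(T+t): set derivative to zero → g'(t)(T+t) = g(t).
g'(t) = 0.76·330·t^-0.24. Setting 0.76·330·t^-0.24 = 330·t^0.76/(37+t) gives 0.76(37+t) = t, so 0.24·t = 0.76×37.
t* = 0.76×37/0.24 = 117.2 min.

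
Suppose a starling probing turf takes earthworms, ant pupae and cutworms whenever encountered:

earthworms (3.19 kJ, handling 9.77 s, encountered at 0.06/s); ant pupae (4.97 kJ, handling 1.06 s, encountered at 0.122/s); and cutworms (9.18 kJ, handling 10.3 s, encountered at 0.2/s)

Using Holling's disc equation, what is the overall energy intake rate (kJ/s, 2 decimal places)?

0.70 kJ/s

R = Σλ_iE_i / (1 + Σλ_ih_i)
Numerator: 0.06×3.19 + 0.122×4.97 + 0.2×9.18 = 2.634
Denominator: 1 + 0.06×9.77 + 0.122×1.06 + 0.2×10.3 = 3.776
R = 2.634/3.776 = 0.6976 kJ/s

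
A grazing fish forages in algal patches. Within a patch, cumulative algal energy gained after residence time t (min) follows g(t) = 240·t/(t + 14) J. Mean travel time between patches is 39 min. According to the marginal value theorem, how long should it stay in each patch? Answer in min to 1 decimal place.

23.4 min

By the marginal value theorem, leave when the instantaneous gain rate g'(t) equals the habitat-wide average g(t)/(T + t).
g'(t) = 240·14/(t + 14)². Setting 240·14/(t+14)² = 240t/[(t+14)(39+t)] gives 14(39+t) = t(t+14), so t² = 14×39 = 546.
t* = √546 = 23.37 min.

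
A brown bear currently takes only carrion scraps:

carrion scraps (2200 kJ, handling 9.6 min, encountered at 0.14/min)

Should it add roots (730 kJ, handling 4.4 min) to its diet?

Yes

On carrion scraps alone, R = ΣλE/(1+Σλh) = 308/2.344 = 131.4 kJ/min.
Profitability of roots: 730/4.4 = 165.9 kJ/min.
Since 165.9 > R, including roots increases the long-run rate.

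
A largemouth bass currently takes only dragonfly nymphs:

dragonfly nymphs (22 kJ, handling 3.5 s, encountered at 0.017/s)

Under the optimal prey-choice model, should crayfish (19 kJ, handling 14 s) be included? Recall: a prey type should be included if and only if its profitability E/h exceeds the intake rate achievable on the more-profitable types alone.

Current rate: (0.017×22)/(1 + 0.017×3.5) = 0.353 kJ/s.
Profitability of crayfish: 19/14 = 1.357 kJ/s.
1.357 > 0.353, so adding crayfish raises the average — include it.

Yes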